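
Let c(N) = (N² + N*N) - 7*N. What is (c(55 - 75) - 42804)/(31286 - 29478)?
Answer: -5233/226 ≈ -23.155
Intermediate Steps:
c(N) = -7*N + 2*N² (c(N) = (N² + N²) - 7*N = 2*N² - 7*N = -7*N + 2*N²)
(c(55 - 75) - 42804)/(31286 - 29478) = ((55 - 75)*(-7 + 2*(55 - 75)) - 42804)/(31286 - 29478) = (-20*(-7 + 2*(-20)) - 42804)/1808 = (-20*(-7 - 40) - 42804)*(1/1808) = (-20*(-47) - 42804)*(1/1808) = (940 - 42804)*(1/1808) = -41864*1/1808 = -5233/226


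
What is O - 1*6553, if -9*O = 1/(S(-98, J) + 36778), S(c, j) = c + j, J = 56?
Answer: -2166579073/330624 ≈ -6553.0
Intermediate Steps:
O = -1/330624 (O = -1/(9*((-98 + 56) + 36778)) = -1/(9*(-42 + 36778)) = -⅑/36736 = -⅑*1/36736 = -1/330624 ≈ -3.0246e-6)
O - 1*6553 = -1/330624 - 1*6553 = -1/330624 - 6553 = -2166579073/330624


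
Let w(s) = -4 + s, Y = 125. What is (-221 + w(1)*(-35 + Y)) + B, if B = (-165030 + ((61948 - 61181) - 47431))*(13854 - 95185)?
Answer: 17217284223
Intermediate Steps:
B = 17217284714 (B = (-165030 + (767 - 47431))*(-81331) = (-165030 - 46664)*(-81331) = -211694*(-81331) = 17217284714)
(-221 + w(1)*(-35 + Y)) + B = (-221 + (-4 + 1)*(-35 + 125)) + 17217284714 = (-221 - 3*90) + 17217284714 = (-221 - 270) + 17217284714 = -491 + 17217284714 = 17217284223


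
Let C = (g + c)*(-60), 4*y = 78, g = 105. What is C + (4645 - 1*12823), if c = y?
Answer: -15648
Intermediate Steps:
y = 39/2 (y = (1/4)*78 = 39/2 ≈ 19.500)
c = 39/2 ≈ 19.500
C = -7470 (C = (105 + 39/2)*(-60) = (249/2)*(-60) = -7470)
C + (4645 - 1*12823) = -7470 + (4645 - 1*12823) = -7470 + (4645 - 12823) = -7470 - 8178 = -15648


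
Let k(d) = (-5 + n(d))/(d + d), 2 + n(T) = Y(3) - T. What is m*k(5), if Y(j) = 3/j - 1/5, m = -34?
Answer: 952/25 ≈ 38.080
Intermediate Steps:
Y(j) = -1/5 + 3/j (Y(j) = 3/j - 1*1/5 = 3/j - 1/5 = -1/5 + 3/j)
n(T) = -6/5 - T (n(T) = -2 + ((1/5)*(15 - 1*3)/3 - T) = -2 + ((1/5)*(1/3)*(15 - 3) - T) = -2 + ((1/5)*(1/3)*12 - T) = -2 + (4/5 - T) = -6/5 - T)
k(d) = (-31/5 - d)/(2*d) (k(d) = (-5 + (-6/5 - d))/(d + d) = (-31/5 - d)/((2*d)) = (-31/5 - d)*(1/(2*d)) = (-31/5 - d)/(2*d))
m*k(5) = -17*(-31 - 5*5)/(5*5) = -17*(-31 - 25)/(5*5) = -17*(-56)/(5*5) = -34*(-28/25) = 952/25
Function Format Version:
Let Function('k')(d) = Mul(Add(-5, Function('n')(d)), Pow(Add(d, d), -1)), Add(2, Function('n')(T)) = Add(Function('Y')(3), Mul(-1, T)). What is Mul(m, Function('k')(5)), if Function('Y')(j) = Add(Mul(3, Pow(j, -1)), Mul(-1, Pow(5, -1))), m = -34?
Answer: Rational(952, 25) ≈ 38.080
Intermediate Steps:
Function('Y')(j) = Add(Rational(-1, 5), Mul(3, Pow(j, -1))) (Function('Y')(j) = Add(Mul(3, Pow(j, -1)), Mul(-1, Rational(1, 5))) = Add(Mul(3, Pow(j, -1)), Rational(-1, 5)) = Add(Rational(-1, 5), Mul(3, Pow(j, -1))))
Function('n')(T) = Add(Rational(-6, 5), Mul(-1, T)) (Function('n')(T) = Add(-2, Add(Mul(Rational(1, 5), Pow(3, -1), Add(15, Mul(-1, 3))), Mul(-1, T))) = Add(-2, Add(Mul(Rational(1, 5), Rational(1, 3), Add(15, -3)), Mul(-1, T))) = Add(-2, Add(Mul(Rational(1, 5), Rational(1, 3), 12), Mul(-1, T))) = Add(-2, Add(Rational(4, 5), Mul(-1, T))) = Add(Rational(-6, 5), Mul(-1, T)))
Function('k')(d) = Mul(Rational(1, 2), Pow(d, -1), Add(Rational(-31, 5), Mul(-1, d))) (Function('k')(d) = Mul(Add(-5, Add(Rational(-6, 5), Mul(-1, d))), Pow(Add(d, d), -1)) = Mul(Add(Rational(-31, 5), Mul(-1, d)), Pow(Mul(2, d), -1)) = Mul(Add(Rational(-31, 5), Mul(-1, d)), Mul(Rational(1, 2), Pow(d, -1))) = Mul(Rational(1, 2), Pow(d, -1), Add(Rational(-31, 5), Mul(-1, d))))
Mul(m, Function('k')(5)) = Mul(-34, Mul(Rational(1, 10), Pow(5, -1), Add(-31, Mul(-5, 5)))) = Mul(-34, Mul(Rational(1, 10), Rational(1, 5), Add(-31, -25))) = Mul(-34, Mul(Rational(1, 10), Rational(1, 5), -56)) = Mul(-34, Rational(-28, 25)) = Rational(952, 25)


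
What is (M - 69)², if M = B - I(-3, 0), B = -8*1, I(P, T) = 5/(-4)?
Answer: 91809/16 ≈ 5738.1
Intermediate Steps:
I(P, T) = -5/4 (I(P, T) = 5*(-¼) = -5/4)
B = -8
M = -27/4 (M = -8 - 1*(-5/4) = -8 + 5/4 = -27/4 ≈ -6.7500)
(M - 69)² = (-27/4 - 69)² = (-303/4)² = 91809/16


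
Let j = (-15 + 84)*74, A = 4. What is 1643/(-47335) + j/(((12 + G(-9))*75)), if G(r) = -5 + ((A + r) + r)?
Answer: -16170339/1656725 ≈ -9.7604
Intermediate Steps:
j = 5106 (j = 69*74 = 5106)
G(r) = -1 + 2*r (G(r) = -5 + ((4 + r) + r) = -5 + (4 + 2*r) = -1 + 2*r)
1643/(-47335) + j/(((12 + G(-9))*75)) = 1643/(-47335) + 5106/(((12 + (-1 + 2*(-9)))*75)) = 1643*(-1/47335) + 5106/(((12 + (-1 - 18))*75)) = -1643/47335 + 5106/(((12 - 19)*75)) = -1643/47335 + 5106/((-7*75)) = -1643/47335 + 5106/(-525) = -1643/47335 + 5106*(-1/525) = -1643/47335 - 1702/175 = -16170339/1656725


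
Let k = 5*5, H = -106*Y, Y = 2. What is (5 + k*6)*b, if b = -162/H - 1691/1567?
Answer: -8109445/166102 ≈ -48.822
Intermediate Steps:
H = -212 (H = -106*2 = -212)
b = -52319/166102 (b = -162/(-212) - 1691/1567 = -162*(-1/212) - 1691*1/1567 = 81/106 - 1691/1567 = -52319/166102 ≈ -0.31498)
k = 25
(5 + k*6)*b = (5 + 25*6)*(-52319/166102) = (5 + 150)*(-52319/166102) = 155*(-52319/166102) = -8109445/166102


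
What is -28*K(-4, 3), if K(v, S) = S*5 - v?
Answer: -532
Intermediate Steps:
K(v, S) = -v + 5*S (K(v, S) = 5*S - v = -v + 5*S)
-28*K(-4, 3) = -28*(-1*(-4) + 5*3) = -28*(4 + 15) = -28*19 = -532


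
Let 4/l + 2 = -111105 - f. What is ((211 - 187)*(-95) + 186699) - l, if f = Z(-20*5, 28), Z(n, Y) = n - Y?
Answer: 20466636205/110979 ≈ 1.8442e+5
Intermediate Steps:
f = -128 (f = -20*5 - 1*28 = -100 - 28 = -128)
l = -4/110979 (l = 4/(-2 + (-111105 - 1*(-128))) = 4/(-2 + (-111105 + 128)) = 4/(-2 - 110977) = 4/(-110979) = 4*(-1/110979) = -4/110979 ≈ -3.6043e-5)
((211 - 187)*(-95) + 186699) - l = ((211 - 187)*(-95) + 186699) - 1*(-4/110979) = (24*(-95) + 186699) + 4/110979 = (-2280 + 186699) + 4/110979 = 184419 + 4/110979 = 20466636205/110979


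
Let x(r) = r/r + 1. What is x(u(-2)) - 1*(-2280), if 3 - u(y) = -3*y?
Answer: 2282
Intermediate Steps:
u(y) = 3 + 3*y (u(y) = 3 - (-3)*y = 3 + 3*y)
x(r) = 2 (x(r) = 1 + 1 = 2)
x(u(-2)) - 1*(-2280) = 2 - 1*(-2280) = 2 + 2280 = 2282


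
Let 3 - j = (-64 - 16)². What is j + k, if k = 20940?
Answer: 14543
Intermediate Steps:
j = -6397 (j = 3 - (-64 - 16)² = 3 - 1*(-80)² = 3 - 1*6400 = 3 - 6400 = -6397)
j + k = -6397 + 20940 = 14543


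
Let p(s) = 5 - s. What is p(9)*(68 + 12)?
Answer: -320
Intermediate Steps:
p(9)*(68 + 12) = (5 - 1*9)*(68 + 12) = (5 - 9)*80 = -4*80 = -320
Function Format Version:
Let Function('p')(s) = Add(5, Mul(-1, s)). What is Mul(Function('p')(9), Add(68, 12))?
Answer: -320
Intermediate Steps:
Mul(Function('p')(9), Add(68, 12)) = Mul(Add(5, Mul(-1, 9)), Add(68, 12)) = Mul(Add(5, -9), 80) = Mul(-4, 80) = -320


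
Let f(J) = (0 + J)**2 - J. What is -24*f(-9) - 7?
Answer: -2167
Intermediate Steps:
f(J) = J**2 - J
-24*f(-9) - 7 = -(-216)*(-1 - 9) - 7 = -(-216)*(-10) - 7 = -24*90 - 7 = -2160 - 7 = -2167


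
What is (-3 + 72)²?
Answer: 4761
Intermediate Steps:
(-3 + 72)² = 69² = 4761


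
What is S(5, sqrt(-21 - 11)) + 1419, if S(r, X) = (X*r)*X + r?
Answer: 1264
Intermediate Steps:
S(r, X) = r + r*X**2 (S(r, X) = r*X**2 + r = r + r*X**2)
S(5, sqrt(-21 - 11)) + 1419 = 5*(1 + (sqrt(-21 - 11))**2) + 1419 = 5*(1 + (sqrt(-32))**2) + 1419 = 5*(1 + (4*I*sqrt(2))**2) + 1419 = 5*(1 - 32) + 1419 = 5*(-31) + 1419 = -155 + 1419 = 1264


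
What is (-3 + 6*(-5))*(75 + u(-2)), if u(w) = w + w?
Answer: -2343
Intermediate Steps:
u(w) = 2*w
(-3 + 6*(-5))*(75 + u(-2)) = (-3 + 6*(-5))*(75 + 2*(-2)) = (-3 - 30)*(75 - 4) = -33*71 = -2343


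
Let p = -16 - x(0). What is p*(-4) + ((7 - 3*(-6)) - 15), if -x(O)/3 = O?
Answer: 74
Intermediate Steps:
x(O) = -3*O
p = -16 (p = -16 - (-3)*0 = -16 - 1*0 = -16 + 0 = -16)
p*(-4) + ((7 - 3*(-6)) - 15) = -16*(-4) + ((7 - 3*(-6)) - 15) = 64 + ((7 + 18) - 15) = 64 + (25 - 15) = 64 + 10 = 74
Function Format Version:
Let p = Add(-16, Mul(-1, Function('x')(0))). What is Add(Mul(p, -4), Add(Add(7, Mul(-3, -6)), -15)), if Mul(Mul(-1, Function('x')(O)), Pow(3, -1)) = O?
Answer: 74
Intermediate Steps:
Function('x')(O) = Mul(-3, O)
p = -16 (p = Add(-16, Mul(-1, Mul(-3, 0))) = Add(-16, Mul(-1, 0)) = Add(-16, 0) = -16)
Add(Mul(p, -4), Add(Add(7, Mul(-3, -6)), -15)) = Add(Mul(-16, -4), Add(Add(7, Mul(-3, -6)), -15)) = Add(64, Add(Add(7, 18), -15)) = Add(64, Add(25, -15)) = Add(64, 10) = 74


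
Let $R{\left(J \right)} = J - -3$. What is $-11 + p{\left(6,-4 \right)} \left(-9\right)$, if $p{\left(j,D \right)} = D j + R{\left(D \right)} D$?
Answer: $169$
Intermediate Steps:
$R{\left(J \right)} = 3 + J$ ($R{\left(J \right)} = J + 3 = 3 + J$)
$p{\left(j,D \right)} = D j + D \left(3 + D\right)$ ($p{\left(j,D \right)} = D j + \left(3 + D\right) D = D j + D \left(3 + D\right)$)
$-11 + p{\left(6,-4 \right)} \left(-9\right) = -11 + - 4 \left(3 - 4 + 6\right) \left(-9\right) = -11 + \left(-4\right) 5 \left(-9\right) = -11 - -180 = -11 + 180 = 169$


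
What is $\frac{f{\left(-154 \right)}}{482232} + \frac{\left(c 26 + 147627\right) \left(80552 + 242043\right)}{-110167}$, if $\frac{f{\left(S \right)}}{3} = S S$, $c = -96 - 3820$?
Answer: $- \frac{593884110935227}{4427171062} \approx -1.3415 \cdot 10^{5}$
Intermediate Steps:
$c = -3916$ ($c = -96 - 3820 = -3916$)
$f{\left(S \right)} = 3 S^{2}$ ($f{\left(S \right)} = 3 S S = 3 S^{2}$)
$\frac{f{\left(-154 \right)}}{482232} + \frac{\left(c 26 + 147627\right) \left(80552 + 242043\right)}{-110167} = \frac{3 \left(-154\right)^{2}}{482232} + \frac{\left(\left(-3916\right) 26 + 147627\right) \left(80552 + 242043\right)}{-110167} = 3 \cdot 23716 \cdot \frac{1}{482232} + \left(-101816 + 147627\right) 322595 \left(- \frac{1}{110167}\right) = 71148 \cdot \frac{1}{482232} + 45811 \cdot 322595 \left(- \frac{1}{110167}\right) = \frac{5929}{40186} + 14778399545 \left(- \frac{1}{110167}\right) = \frac{5929}{40186} - \frac{14778399545}{110167} = - \frac{593884110935227}{4427171062}$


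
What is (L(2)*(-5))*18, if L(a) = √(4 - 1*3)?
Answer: -90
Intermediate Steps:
L(a) = 1 (L(a) = √(4 - 3) = √1 = 1)
(L(2)*(-5))*18 = (1*(-5))*18 = -5*18 = -90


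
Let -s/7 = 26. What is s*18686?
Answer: -3400852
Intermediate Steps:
s = -182 (s = -7*26 = -182)
s*18686 = -182*18686 = -3400852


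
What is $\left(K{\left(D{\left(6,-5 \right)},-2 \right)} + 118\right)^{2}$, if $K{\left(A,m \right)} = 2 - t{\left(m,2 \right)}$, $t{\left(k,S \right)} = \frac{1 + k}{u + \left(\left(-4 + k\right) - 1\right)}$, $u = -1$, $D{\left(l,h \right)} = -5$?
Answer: $\frac{919681}{64} \approx 14370.0$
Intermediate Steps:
$t{\left(k,S \right)} = \frac{1 + k}{-6 + k}$ ($t{\left(k,S \right)} = \frac{1 + k}{-1 + \left(\left(-4 + k\right) - 1\right)} = \frac{1 + k}{-1 + \left(-5 + k\right)} = \frac{1 + k}{-6 + k}$)
$K{\left(A,m \right)} = 2 - \frac{1 + m}{-6 + m}$
$\left(K{\left(D{\left(6,-5 \right)},-2 \right)} + 118\right)^{2} = \left(\frac{-13 - 2}{-6 - 2} + 118\right)^{2} = \left(\frac{1}{-8} \left(-15\right) + 118\right)^{2} = \left(\left(- \frac{1}{8}\right) \left(-15\right) + 118\right)^{2} = \left(\frac{15}{8} + 118\right)^{2} = \left(\frac{959}{8}\right)^{2} = \frac{919681}{64}$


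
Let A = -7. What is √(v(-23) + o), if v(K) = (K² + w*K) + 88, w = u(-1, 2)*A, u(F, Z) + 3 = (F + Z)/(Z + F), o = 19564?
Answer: √19859 ≈ 140.92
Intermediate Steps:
u(F, Z) = -2 (u(F, Z) = -3 + (F + Z)/(Z + F) = -3 + (F + Z)/(F + Z) = -3 + 1 = -2)
w = 14 (w = -2*(-7) = 14)
v(K) = 88 + K² + 14*K (v(K) = (K² + 14*K) + 88 = 88 + K² + 14*K)
√(v(-23) + o) = √((88 + (-23)² + 14*(-23)) + 19564) = √((88 + 529 - 322) + 19564) = √(295 + 19564) = √19859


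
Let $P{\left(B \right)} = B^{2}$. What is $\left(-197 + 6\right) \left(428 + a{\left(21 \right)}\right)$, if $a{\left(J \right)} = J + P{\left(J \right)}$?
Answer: $-169990$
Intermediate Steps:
$a{\left(J \right)} = J + J^{2}$
$\left(-197 + 6\right) \left(428 + a{\left(21 \right)}\right) = \left(-197 + 6\right) \left(428 + 21 \left(1 + 21\right)\right) = - 191 \left(428 + 21 \cdot 22\right) = - 191 \left(428 + 462\right) = \left(-191\right) 890 = -169990$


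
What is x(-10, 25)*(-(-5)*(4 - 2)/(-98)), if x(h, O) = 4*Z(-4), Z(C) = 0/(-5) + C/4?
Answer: 20/49 ≈ 0.40816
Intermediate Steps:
Z(C) = C/4 (Z(C) = 0*(-⅕) + C*(¼) = 0 + C/4 = C/4)
x(h, O) = -4 (x(h, O) = 4*((¼)*(-4)) = 4*(-1) = -4)
x(-10, 25)*(-(-5)*(4 - 2)/(-98)) = -4*(-(-5)*(4 - 2))/(-98) = -4*(-(-5)*2)*(-1)/98 = -4*(-1*(-10))*(-1)/98 = -40*(-1)/98 = -4*(-5/49) = 20/49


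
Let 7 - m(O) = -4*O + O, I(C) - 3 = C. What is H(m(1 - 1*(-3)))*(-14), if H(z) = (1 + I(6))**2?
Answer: -1400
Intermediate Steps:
I(C) = 3 + C
m(O) = 7 + 3*O (m(O) = 7 - (-4*O + O) = 7 - (-3)*O = 7 + 3*O)
H(z) = 100 (H(z) = (1 + (3 + 6))**2 = (1 + 9)**2 = 10**2 = 100)
H(m(1 - 1*(-3)))*(-14) = 100*(-14) = -1400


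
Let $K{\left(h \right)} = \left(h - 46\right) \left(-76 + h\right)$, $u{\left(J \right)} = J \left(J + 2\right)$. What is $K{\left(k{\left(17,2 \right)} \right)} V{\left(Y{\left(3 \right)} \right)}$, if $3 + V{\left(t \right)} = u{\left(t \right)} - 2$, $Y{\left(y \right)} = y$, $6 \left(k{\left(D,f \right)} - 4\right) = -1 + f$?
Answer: $\frac{540905}{18} \approx 30050.0$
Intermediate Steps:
$k{\left(D,f \right)} = \frac{23}{6} + \frac{f}{6}$ ($k{\left(D,f \right)} = 4 + \frac{-1 + f}{6} = 4 + \left(- \frac{1}{6} + \frac{f}{6}\right) = \frac{23}{6} + \frac{f}{6}$)
$u{\left(J \right)} = J \left(2 + J\right)$
$V{\left(t \right)} = -5 + t \left(2 + t\right)$ ($V{\left(t \right)} = -3 + \left(t \left(2 + t\right) - 2\right) = -3 + \left(-2 + t \left(2 + t\right)\right) = -5 + t \left(2 + t\right)$)
$K{\left(h \right)} = \left(-76 + h\right) \left(-46 + h\right)$ ($K{\left(h \right)} = \left(-46 + h\right) \left(-76 + h\right) = \left(-76 + h\right) \left(-46 + h\right)$)
$K{\left(k{\left(17,2 \right)} \right)} V{\left(Y{\left(3 \right)} \right)} = \left(3496 + \left(\frac{23}{6} + \frac{1}{6} \cdot 2\right)^{2} - 122 \left(\frac{23}{6} + \frac{1}{6} \cdot 2\right)\right) \left(-5 + 3 \left(2 + 3\right)\right) = \left(3496 + \left(\frac{23}{6} + \frac{1}{3}\right)^{2} - 122 \left(\frac{23}{6} + \frac{1}{3}\right)\right) \left(-5 + 3 \cdot 5\right) = \left(3496 + \left(\frac{25}{6}\right)^{2} - \frac{1525}{3}\right) \left(-5 + 15\right) = \left(3496 + \frac{625}{36} - \frac{1525}{3}\right) 10 = \frac{108181}{36} \cdot 10 = \frac{540905}{18}$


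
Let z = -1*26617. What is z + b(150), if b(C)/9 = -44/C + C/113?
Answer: -75166733/2825 ≈ -26608.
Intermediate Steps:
b(C) = -396/C + 9*C/113 (b(C) = 9*(-44/C + C/113) = -396/C + 9*C/113)
z = -26617
z + b(150) = -26617 + (-396/150 + (9/113)*150) = -26617 + (-396*1/150 + 1350/113) = -26617 + (-66/25 + 1350/113) = -26617 + 26292/2825 = -75166733/2825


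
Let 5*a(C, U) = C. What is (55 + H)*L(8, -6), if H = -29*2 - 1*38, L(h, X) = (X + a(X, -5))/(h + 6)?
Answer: 738/35 ≈ 21.086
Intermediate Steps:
a(C, U) = C/5
L(h, X) = 6*X/(5*(6 + h)) (L(h, X) = (X + X/5)/(h + 6) = (6*X/5)/(6 + h) = 6*X/(5*(6 + h)))
H = -96 (H = -58 - 38 = -96)
(55 + H)*L(8, -6) = (55 - 96)*((6/5)*(-6)/(6 + 8)) = -246*(-6)/(5*14) = -41*(-18/35) = 738/35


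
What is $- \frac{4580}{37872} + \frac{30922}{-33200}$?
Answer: $- \frac{41347937}{39292200} \approx -1.0523$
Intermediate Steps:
$- \frac{4580}{37872} + \frac{30922}{-33200} = \left(-4580\right) \frac{1}{37872} + 30922 \left(- \frac{1}{33200}\right) = - \frac{1145}{9468} - \frac{15461}{16600} = - \frac{41347937}{39292200}$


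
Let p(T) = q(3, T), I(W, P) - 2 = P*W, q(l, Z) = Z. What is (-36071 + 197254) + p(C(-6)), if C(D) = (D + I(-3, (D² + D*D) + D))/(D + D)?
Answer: 967199/6 ≈ 1.6120e+5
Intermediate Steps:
I(W, P) = 2 + P*W
C(D) = (2 - 6*D² - 2*D)/(2*D) (C(D) = (D + (2 + ((D² + D*D) + D)*(-3)))/(D + D) = (D + (2 + ((D² + D²) + D)*(-3)))/((2*D)) = (D + (2 + (2*D² + D)*(-3)))*(1/(2*D)) = (D + (2 + (D + 2*D²)*(-3)))*(1/(2*D)) = (D + (2 + (-6*D² - 3*D)))*(1/(2*D)) = (D + (2 - 6*D² - 3*D))*(1/(2*D)) = (2 - 6*D² - 2*D)*(1/(2*D)) = (2 - 6*D² - 2*D)/(2*D))
p(T) = T
(-36071 + 197254) + p(C(-6)) = (-36071 + 197254) + (-1 + 1/(-6) - 3*(-6)) = 161183 + (-1 - ⅙ + 18) = 161183 + 101/6 = 967199/6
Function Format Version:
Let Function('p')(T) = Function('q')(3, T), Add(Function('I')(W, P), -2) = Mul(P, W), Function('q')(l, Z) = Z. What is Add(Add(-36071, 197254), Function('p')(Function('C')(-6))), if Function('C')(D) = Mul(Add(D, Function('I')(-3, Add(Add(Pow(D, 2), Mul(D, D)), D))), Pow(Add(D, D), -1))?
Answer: Rational(967199, 6) ≈ 1.6120e+5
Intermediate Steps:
Function('I')(W, P) = Add(2, Mul(P, W))
Function('C')(D) = Mul(Rational(1, 2), Pow(D, -1), Add(2, Mul(-6, Pow(D, 2)), Mul(-2, D))) (Function('C')(D) = Mul(Add(D, Add(2, Mul(Add(Add(Pow(D, 2), Mul(D, D)), D), -3))), Pow(Add(D, D), -1)) = Mul(Add(D, Add(2, Mul(Add(Add(Pow(D, 2), Pow(D, 2)), D), -3))), Pow(Mul(2, D), -1)) = Mul(Add(D, Add(2, Mul(Add(Mul(2, Pow(D, 2)), D), -3))), Mul(Rational(1, 2), Pow(D, -1))) = Mul(Add(D, Add(2, Mul(Add(D, Mul(2, Pow(D, 2))), -3))), Mul(Rational(1, 2), Pow(D, -1))) = Mul(Add(D, Add(2, Add(Mul(-6, Pow(D, 2)), Mul(-3, D)))), Mul(Rational(1, 2), Pow(D, -1))) = Mul(Add(D, Add(2, Mul(-6, Pow(D, 2)), Mul(-3, D))), Mul(Rational(1, 2), Pow(D, -1))) = Mul(Add(2, Mul(-6, Pow(D, 2)), Mul(-2, D)), Mul(Rational(1, 2), Pow(D, -1))) = Mul(Rational(1, 2), Pow(D, -1), Add(2, Mul(-6, Pow(D, 2)), Mul(-2, D))))
Function('p')(T) = T
Add(Add(-36071, 197254), Function('p')(Function('C')(-6))) = Add(Add(-36071, 197254), Add(-1, Pow(-6, -1), Mul(-3, -6))) = Add(161183, Add(-1, Rational(-1, 6), 18)) = Add(161183, Rational(101, 6)) = Rational(967199, 6)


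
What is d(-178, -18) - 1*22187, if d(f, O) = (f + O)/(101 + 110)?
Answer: -4681653/211 ≈ -22188.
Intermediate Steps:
d(f, O) = O/211 + f/211 (d(f, O) = (O + f)/211 = (O + f)*(1/211) = O/211 + f/211)
d(-178, -18) - 1*22187 = ((1/211)*(-18) + (1/211)*(-178)) - 1*22187 = (-18/211 - 178/211) - 22187 = -196/211 - 22187 = -4681653/211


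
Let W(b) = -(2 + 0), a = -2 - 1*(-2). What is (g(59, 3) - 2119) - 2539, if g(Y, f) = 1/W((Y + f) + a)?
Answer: -9317/2 ≈ -4658.5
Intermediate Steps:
a = 0 (a = -2 + 2 = 0)
W(b) = -2 (W(b) = -1*2 = -2)
g(Y, f) = -1/2 (g(Y, f) = 1/(-2) = -1/2)
(g(59, 3) - 2119) - 2539 = (-1/2 - 2119) - 2539 = -4239/2 - 2539 = -9317/2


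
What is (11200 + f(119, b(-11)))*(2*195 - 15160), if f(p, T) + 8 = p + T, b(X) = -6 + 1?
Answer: -166989620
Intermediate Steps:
b(X) = -5
f(p, T) = -8 + T + p (f(p, T) = -8 + (p + T) = -8 + (T + p) = -8 + T + p)
(11200 + f(119, b(-11)))*(2*195 - 15160) = (11200 + (-8 - 5 + 119))*(2*195 - 15160) = (11200 + 106)*(390 - 15160) = 11306*(-14770) = -166989620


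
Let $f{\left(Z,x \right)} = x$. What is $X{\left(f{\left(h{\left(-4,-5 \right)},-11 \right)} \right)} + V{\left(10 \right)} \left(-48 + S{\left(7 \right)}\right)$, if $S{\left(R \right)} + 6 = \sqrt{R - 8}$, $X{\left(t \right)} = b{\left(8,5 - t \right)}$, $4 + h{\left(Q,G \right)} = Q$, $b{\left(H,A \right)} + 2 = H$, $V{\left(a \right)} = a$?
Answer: $-534 + 10 i \approx -534.0 + 10.0 i$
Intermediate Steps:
$b{\left(H,A \right)} = -2 + H$
$h{\left(Q,G \right)} = -4 + Q$
$X{\left(t \right)} = 6$ ($X{\left(t \right)} = -2 + 8 = 6$)
$S{\left(R \right)} = -6 + \sqrt{-8 + R}$ ($S{\left(R \right)} = -6 + \sqrt{R - 8} = -6 + \sqrt{-8 + R}$)
$X{\left(f{\left(h{\left(-4,-5 \right)},-11 \right)} \right)} + V{\left(10 \right)} \left(-48 + S{\left(7 \right)}\right) = 6 + 10 \left(-48 - \left(6 - \sqrt{-8 + 7}\right)\right) = 6 + 10 \left(-48 - \left(6 - \sqrt{-1}\right)\right) = 6 + 10 \left(-48 - \left(6 - i\right)\right) = 6 + 10 \left(-54 + i\right) = 6 - \left(540 - 10 i\right) = -534 + 10 i$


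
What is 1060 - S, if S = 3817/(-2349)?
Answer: 2493757/2349 ≈ 1061.6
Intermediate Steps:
S = -3817/2349 (S = 3817*(-1/2349) = -3817/2349 ≈ -1.6249)
1060 - S = 1060 - 1*(-3817/2349) = 1060 + 3817/2349 = 2493757/2349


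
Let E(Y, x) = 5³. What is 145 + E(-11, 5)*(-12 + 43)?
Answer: 4020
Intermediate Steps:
E(Y, x) = 125
145 + E(-11, 5)*(-12 + 43) = 145 + 125*(-12 + 43) = 145 + 125*31 = 145 + 3875 = 4020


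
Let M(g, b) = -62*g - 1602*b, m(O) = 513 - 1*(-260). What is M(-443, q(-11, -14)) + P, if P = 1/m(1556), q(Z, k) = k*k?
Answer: -221484597/773 ≈ -2.8653e+5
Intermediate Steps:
m(O) = 773 (m(O) = 513 + 260 = 773)
q(Z, k) = k²
M(g, b) = -1602*b - 62*g
P = 1/773 ≈ 0.0012937
M(-443, q(-11, -14)) + P = (-1602*(-14)² - 62*(-443)) + 1/773 = (-1602*196 + 27466) + 1/773 = (-313992 + 27466) + 1/773 = -286526 + 1/773 = -221484597/773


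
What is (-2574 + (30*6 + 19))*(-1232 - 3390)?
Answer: 10977250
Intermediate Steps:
(-2574 + (30*6 + 19))*(-1232 - 3390) = (-2574 + (180 + 19))*(-4622) = (-2574 + 199)*(-4622) = -2375*(-4622) = 10977250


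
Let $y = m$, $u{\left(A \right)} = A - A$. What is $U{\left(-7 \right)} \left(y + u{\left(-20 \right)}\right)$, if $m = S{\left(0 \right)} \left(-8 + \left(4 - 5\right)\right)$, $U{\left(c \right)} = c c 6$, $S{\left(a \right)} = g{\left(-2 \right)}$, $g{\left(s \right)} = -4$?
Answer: $10584$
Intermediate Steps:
$S{\left(a \right)} = -4$
$U{\left(c \right)} = 6 c^{2}$ ($U{\left(c \right)} = c^{2} \cdot 6 = 6 c^{2}$)
$u{\left(A \right)} = 0$
$m = 36$ ($m = - 4 \left(-8 + \left(4 - 5\right)\right) = - 4 \left(-8 - 1\right) = \left(-4\right) \left(-9\right) = 36$)
$y = 36$
$U{\left(-7 \right)} \left(y + u{\left(-20 \right)}\right) = 6 \left(-7\right)^{2} \left(36 + 0\right) = 6 \cdot 49 \cdot 36 = 294 \cdot 36 = 10584$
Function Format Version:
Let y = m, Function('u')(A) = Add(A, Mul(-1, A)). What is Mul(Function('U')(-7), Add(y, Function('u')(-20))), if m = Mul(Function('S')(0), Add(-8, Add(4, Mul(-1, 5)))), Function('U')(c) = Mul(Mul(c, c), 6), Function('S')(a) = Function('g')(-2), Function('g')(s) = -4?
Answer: 10584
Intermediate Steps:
Function('S')(a) = -4
Function('U')(c) = Mul(6, Pow(c, 2)) (Function('U')(c) = Mul(Pow(c, 2), 6) = Mul(6, Pow(c, 2)))
Function('u')(A) = 0
m = 36 (m = Mul(-4, Add(-8, Add(4, Mul(-1, 5)))) = Mul(-4, Add(-8, Add(4, -5))) = Mul(-4, Add(-8, -1)) = Mul(-4, -9) = 36)
y = 36
Mul(Function('U')(-7), Add(y, Function('u')(-20))) = Mul(Mul(6, Pow(-7, 2)), Add(36, 0)) = Mul(Mul(6, 49), 36) = Mul(294, 36) = 10584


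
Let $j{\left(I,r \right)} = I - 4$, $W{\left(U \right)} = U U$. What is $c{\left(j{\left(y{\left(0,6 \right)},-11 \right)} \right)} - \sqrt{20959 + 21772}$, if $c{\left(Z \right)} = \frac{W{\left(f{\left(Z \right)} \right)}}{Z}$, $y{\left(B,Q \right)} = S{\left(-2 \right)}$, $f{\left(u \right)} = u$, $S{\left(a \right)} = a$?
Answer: $-6 - \sqrt{42731} \approx -212.71$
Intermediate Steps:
$y{\left(B,Q \right)} = -2$
$W{\left(U \right)} = U^{2}$
$j{\left(I,r \right)} = -4 + I$
$c{\left(Z \right)} = Z$ ($c{\left(Z \right)} = \frac{Z^{2}}{Z} = Z$)
$c{\left(j{\left(y{\left(0,6 \right)},-11 \right)} \right)} - \sqrt{20959 + 21772} = \left(-4 - 2\right) - \sqrt{20959 + 21772} = -6 - \sqrt{42731}$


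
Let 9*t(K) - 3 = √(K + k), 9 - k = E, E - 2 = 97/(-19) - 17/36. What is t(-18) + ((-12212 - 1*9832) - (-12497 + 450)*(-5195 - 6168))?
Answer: -410736314/3 + I*√70471/1026 ≈ -1.3691e+8 + 0.25874*I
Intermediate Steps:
E = -2447/684 (E = 2 + (97/(-19) - 17/36) = 2 + (97*(-1/19) - 17*1/36) = 2 + (-97/19 - 17/36) = 2 - 3815/684 = -2447/684 ≈ -3.5775)
k = 8603/684 (k = 9 - 1*(-2447/684) = 9 + 2447/684 = 8603/684 ≈ 12.577)
t(K) = ⅓ + √(8603/684 + K)/9 (t(K) = ⅓ + √(K + 8603/684)/9 = ⅓ + √(8603/684 + K)/9)
t(-18) + ((-12212 - 1*9832) - (-12497 + 450)*(-5195 - 6168)) = (⅓ + √(163457 + 12996*(-18))/1026) + ((-12212 - 1*9832) - (-12497 + 450)*(-5195 - 6168)) = (⅓ + √(163457 - 233928)/1026) + ((-12212 - 9832) - (-12047)*(-11363)) = (⅓ + √(-70471)/1026) + (-22044 - 1*136890061) = (⅓ + (I*√70471)/1026) + (-22044 - 136890061) = (⅓ + I*√70471/1026) - 136912105 = -410736314/3 + I*√70471/1026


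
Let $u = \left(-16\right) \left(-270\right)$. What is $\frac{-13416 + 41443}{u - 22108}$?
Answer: $- \frac{28027}{17788} \approx -1.5756$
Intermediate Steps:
$u = 4320$
$\frac{-13416 + 41443}{u - 22108} = \frac{-13416 + 41443}{4320 - 22108} = \frac{28027}{-17788} = 28027 \left(- \frac{1}{17788}\right) = - \frac{28027}{17788}$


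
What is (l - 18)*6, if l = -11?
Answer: -174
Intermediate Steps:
(l - 18)*6 = (-11 - 18)*6 = -29*6 = -174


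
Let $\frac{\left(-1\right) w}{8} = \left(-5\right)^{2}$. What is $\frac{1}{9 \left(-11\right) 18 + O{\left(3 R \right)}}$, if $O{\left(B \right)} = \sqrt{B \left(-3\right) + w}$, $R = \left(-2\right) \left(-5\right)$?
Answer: $- \frac{891}{1587907} - \frac{i \sqrt{290}}{3175814} \approx -0.00056112 - 5.3622 \cdot 10^{-6} i$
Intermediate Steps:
$R = 10$
$w = -200$ ($w = - 8 \left(-5\right)^{2} = \left(-8\right) 25 = -200$)
$O{\left(B \right)} = \sqrt{-200 - 3 B}$ ($O{\left(B \right)} = \sqrt{B \left(-3\right) - 200} = \sqrt{- 3 B - 200} = \sqrt{-200 - 3 B}$)
$\frac{1}{9 \left(-11\right) 18 + O{\left(3 R \right)}} = \frac{1}{9 \left(-11\right) 18 + \sqrt{-200 - 3 \cdot 3 \cdot 10}} = \frac{1}{\left(-99\right) 18 + \sqrt{-200 - 90}} = \frac{1}{-1782 + \sqrt{-200 - 90}} = \frac{1}{-1782 + \sqrt{-290}} = \frac{1}{-1782 + i \sqrt{290}}$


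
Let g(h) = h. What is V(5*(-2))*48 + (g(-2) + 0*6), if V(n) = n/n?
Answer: 46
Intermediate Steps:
V(n) = 1
V(5*(-2))*48 + (g(-2) + 0*6) = 1*48 + (-2 + 0*6) = 48 + (-2 + 0) = 48 - 2 = 46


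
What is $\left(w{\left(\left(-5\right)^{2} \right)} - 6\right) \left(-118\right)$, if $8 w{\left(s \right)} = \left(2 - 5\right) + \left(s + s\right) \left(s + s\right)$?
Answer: $- \frac{144491}{4} \approx -36123.0$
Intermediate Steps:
$w{\left(s \right)} = - \frac{3}{8} + \frac{s^{2}}{2}$ ($w{\left(s \right)} = \frac{\left(2 - 5\right) + \left(s + s\right) \left(s + s\right)}{8} = \frac{-3 + 2 s 2 s}{8} = \frac{-3 + 4 s^{2}}{8} = - \frac{3}{8} + \frac{s^{2}}{2}$)
$\left(w{\left(\left(-5\right)^{2} \right)} - 6\right) \left(-118\right) = \left(\left(- \frac{3}{8} + \frac{\left(\left(-5\right)^{2}\right)^{2}}{2}\right) - 6\right) \left(-118\right) = \left(\left(- \frac{3}{8} + \frac{25^{2}}{2}\right) - 6\right) \left(-118\right) = \left(\left(- \frac{3}{8} + \frac{1}{2} \cdot 625\right) - 6\right) \left(-118\right) = \left(\left(- \frac{3}{8} + \frac{625}{2}\right) - 6\right) \left(-118\right) = \left(\frac{2497}{8} - 6\right) \left(-118\right) = \frac{2449}{8} \left(-118\right) = - \frac{144491}{4}$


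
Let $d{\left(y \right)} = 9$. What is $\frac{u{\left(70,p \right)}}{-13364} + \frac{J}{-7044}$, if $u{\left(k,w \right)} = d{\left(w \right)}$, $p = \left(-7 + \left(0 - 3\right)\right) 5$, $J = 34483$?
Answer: $- \frac{28805888}{5883501} \approx -4.896$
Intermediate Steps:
$p = -50$ ($p = \left(-7 - 3\right) 5 = \left(-10\right) 5 = -50$)
$u{\left(k,w \right)} = 9$
$\frac{u{\left(70,p \right)}}{-13364} + \frac{J}{-7044} = \frac{9}{-13364} + \frac{34483}{-7044} = 9 \left(- \frac{1}{13364}\right) + 34483 \left(- \frac{1}{7044}\right) = - \frac{9}{13364} - \frac{34483}{7044} = - \frac{28805888}{5883501}$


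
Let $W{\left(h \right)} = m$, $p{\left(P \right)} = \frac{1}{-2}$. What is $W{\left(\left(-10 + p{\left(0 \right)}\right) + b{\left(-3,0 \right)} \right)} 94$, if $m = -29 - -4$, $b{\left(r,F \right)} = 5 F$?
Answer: $-2350$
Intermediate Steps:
$p{\left(P \right)} = - \frac{1}{2}$
$m = -25$ ($m = -29 + 4 = -25$)
$W{\left(h \right)} = -25$
$W{\left(\left(-10 + p{\left(0 \right)}\right) + b{\left(-3,0 \right)} \right)} 94 = \left(-25\right) 94 = -2350$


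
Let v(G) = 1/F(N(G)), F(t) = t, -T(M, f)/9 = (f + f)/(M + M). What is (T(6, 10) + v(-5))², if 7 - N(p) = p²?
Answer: 73441/324 ≈ 226.67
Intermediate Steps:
N(p) = 7 - p²
T(M, f) = -9*f/M (T(M, f) = -9*(f + f)/(M + M) = -9*2*f/(2*M) = -9*2*f*1/(2*M) = -9*f/M)
v(G) = 1/(7 - G²)
(T(6, 10) + v(-5))² = (-9*10/6 - 1/(-7 + (-5)²))² = (-9*10*⅙ - 1/(-7 + 25))² = (-15 - 1/18)² = (-271/18)² = 73441/324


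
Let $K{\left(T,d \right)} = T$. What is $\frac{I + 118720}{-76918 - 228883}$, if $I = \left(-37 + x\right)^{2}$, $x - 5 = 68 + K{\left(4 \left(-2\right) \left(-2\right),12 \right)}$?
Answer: $- \frac{121424}{305801} \approx -0.39707$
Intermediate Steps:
$x = 89$ ($x = 5 + \left(68 + 4 \left(-2\right) \left(-2\right)\right) = 5 + \left(68 - -16\right) = 5 + \left(68 + 16\right) = 5 + 84 = 89$)
$I = 2704$ ($I = \left(-37 + 89\right)^{2} = 52^{2} = 2704$)
$\frac{I + 118720}{-76918 - 228883} = \frac{2704 + 118720}{-76918 - 228883} = \frac{121424}{-305801} = 121424 \left(- \frac{1}{305801}\right) = - \frac{121424}{305801}$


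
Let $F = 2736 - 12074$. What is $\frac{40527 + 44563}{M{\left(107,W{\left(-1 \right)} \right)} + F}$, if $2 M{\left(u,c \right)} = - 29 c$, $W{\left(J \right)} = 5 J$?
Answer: $- \frac{170180}{18531} \approx -9.1835$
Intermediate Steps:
$M{\left(u,c \right)} = - \frac{29 c}{2}$ ($M{\left(u,c \right)} = \frac{\left(-29\right) c}{2} = - \frac{29 c}{2}$)
$F = -9338$ ($F = 2736 - 12074 = -9338$)
$\frac{40527 + 44563}{M{\left(107,W{\left(-1 \right)} \right)} + F} = \frac{40527 + 44563}{- \frac{29 \cdot 5 \left(-1\right)}{2} - 9338} = \frac{85090}{\left(- \frac{29}{2}\right) \left(-5\right) - 9338} = \frac{85090}{\frac{145}{2} - 9338} = \frac{85090}{- \frac{18531}{2}} = 85090 \left(- \frac{2}{18531}\right) = - \frac{170180}{18531}$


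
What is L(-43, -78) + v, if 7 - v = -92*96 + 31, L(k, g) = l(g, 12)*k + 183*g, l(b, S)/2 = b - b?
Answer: -5466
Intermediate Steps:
l(b, S) = 0 (l(b, S) = 2*(b - b) = 2*0 = 0)
L(k, g) = 183*g (L(k, g) = 0*k + 183*g = 0 + 183*g = 183*g)
v = 8808 (v = 7 - (-92*96 + 31) = 7 - (-8832 + 31) = 7 - 1*(-8801) = 7 + 8801 = 8808)
L(-43, -78) + v = 183*(-78) + 8808 = -14274 + 8808 = -5466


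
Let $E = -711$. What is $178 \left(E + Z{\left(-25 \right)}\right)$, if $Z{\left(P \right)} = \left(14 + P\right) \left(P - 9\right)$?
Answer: $-59986$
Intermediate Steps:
$Z{\left(P \right)} = \left(-9 + P\right) \left(14 + P\right)$ ($Z{\left(P \right)} = \left(14 + P\right) \left(-9 + P\right) = \left(-9 + P\right) \left(14 + P\right)$)
$178 \left(E + Z{\left(-25 \right)}\right) = 178 \left(-711 + \left(-126 + \left(-25\right)^{2} + 5 \left(-25\right)\right)\right) = 178 \left(-711 - -374\right) = 178 \left(-711 + 374\right) = 178 \left(-337\right) = -59986$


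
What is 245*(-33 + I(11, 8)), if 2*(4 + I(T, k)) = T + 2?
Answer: -14945/2 ≈ -7472.5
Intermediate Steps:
I(T, k) = -3 + T/2 (I(T, k) = -4 + (T + 2)/2 = -4 + (2 + T)/2 = -4 + (1 + T/2) = -3 + T/2)
245*(-33 + I(11, 8)) = 245*(-33 + (-3 + (½)*11)) = 245*(-33 + (-3 + 11/2)) = 245*(-33 + 5/2) = 245*(-61/2) = -14945/2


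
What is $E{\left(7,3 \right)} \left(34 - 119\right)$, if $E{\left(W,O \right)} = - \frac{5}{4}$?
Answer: $\frac{425}{4} \approx 106.25$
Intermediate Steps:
$E{\left(W,O \right)} = - \frac{5}{4}$ ($E{\left(W,O \right)} = \left(-5\right) \frac{1}{4} = - \frac{5}{4}$)
$E{\left(7,3 \right)} \left(34 - 119\right) = - \frac{5 \left(34 - 119\right)}{4} = \left(- \frac{5}{4}\right) \left(-85\right) = \frac{425}{4}$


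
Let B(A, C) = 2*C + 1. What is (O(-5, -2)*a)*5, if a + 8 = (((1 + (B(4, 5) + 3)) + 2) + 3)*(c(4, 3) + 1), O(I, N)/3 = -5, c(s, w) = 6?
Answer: -9900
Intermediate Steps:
O(I, N) = -15 (O(I, N) = 3*(-5) = -15)
B(A, C) = 1 + 2*C
a = 132 (a = -8 + (((1 + ((1 + 2*5) + 3)) + 2) + 3)*(6 + 1) = -8 + (((1 + ((1 + 10) + 3)) + 2) + 3)*7 = -8 + (((1 + (11 + 3)) + 2) + 3)*7 = -8 + (((1 + 14) + 2) + 3)*7 = -8 + ((15 + 2) + 3)*7 = -8 + (17 + 3)*7 = -8 + 20*7 = -8 + 140 = 132)
(O(-5, -2)*a)*5 = -15*132*5 = -1980*5 = -9900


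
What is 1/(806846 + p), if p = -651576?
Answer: 1/155270 ≈ 6.4404e-6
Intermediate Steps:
1/(806846 + p) = 1/(806846 - 651576) = 1/155270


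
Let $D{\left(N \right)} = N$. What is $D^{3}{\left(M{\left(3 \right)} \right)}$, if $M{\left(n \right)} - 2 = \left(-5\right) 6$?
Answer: $-21952$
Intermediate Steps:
$M{\left(n \right)} = -28$ ($M{\left(n \right)} = 2 - 30 = -28$)
$D^{3}{\left(M{\left(3 \right)} \right)} = \left(-28\right)^{3} = -21952$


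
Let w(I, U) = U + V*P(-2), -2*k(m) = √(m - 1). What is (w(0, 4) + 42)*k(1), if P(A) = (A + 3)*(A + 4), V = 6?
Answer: 0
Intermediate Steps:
P(A) = (3 + A)*(4 + A)
k(m) = -√(-1 + m)/2 (k(m) = -√(m - 1)/2 = -√(-1 + m)/2)
w(I, U) = 12 + U (w(I, U) = U + 6*(12 + (-2)² + 7*(-2)) = U + 6*(12 + 4 - 14) = U + 6*2 = U + 12 = 12 + U)
(w(0, 4) + 42)*k(1) = ((12 + 4) + 42)*(-√(-1 + 1)/2) = (16 + 42)*(-√0/2) = 58*(-½*0) = 58*0 = 0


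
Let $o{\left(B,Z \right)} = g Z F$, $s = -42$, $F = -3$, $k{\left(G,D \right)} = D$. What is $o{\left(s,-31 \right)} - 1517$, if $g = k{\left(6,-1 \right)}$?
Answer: $-1610$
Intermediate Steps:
$g = -1$
$o{\left(B,Z \right)} = 3 Z$ ($o{\left(B,Z \right)} = - Z \left(-3\right) = 3 Z$)
$o{\left(s,-31 \right)} - 1517 = 3 \left(-31\right) - 1517 = -93 - 1517 = -1610$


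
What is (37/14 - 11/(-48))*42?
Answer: 965/8 ≈ 120.63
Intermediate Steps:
(37/14 - 11/(-48))*42 = (37*(1/14) - 11*(-1/48))*42 = (37/14 + 11/48)*42 = (965/336)*42 = 965/8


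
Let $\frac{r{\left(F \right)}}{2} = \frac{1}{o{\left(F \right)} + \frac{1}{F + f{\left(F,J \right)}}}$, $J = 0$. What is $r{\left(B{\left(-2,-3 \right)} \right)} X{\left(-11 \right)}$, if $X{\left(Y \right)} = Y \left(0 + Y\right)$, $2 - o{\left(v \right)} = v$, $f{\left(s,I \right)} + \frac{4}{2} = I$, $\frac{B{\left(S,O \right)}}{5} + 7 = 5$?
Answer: $\frac{264}{13} \approx 20.308$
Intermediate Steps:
$B{\left(S,O \right)} = -10$ ($B{\left(S,O \right)} = -35 + 5 \cdot 5 = -35 + 25 = -10$)
$f{\left(s,I \right)} = -2 + I$
$o{\left(v \right)} = 2 - v$
$X{\left(Y \right)} = Y^{2}$ ($X{\left(Y \right)} = Y Y = Y^{2}$)
$r{\left(F \right)} = \frac{2}{2 + \frac{1}{-2 + F} - F}$ ($r{\left(F \right)} = \frac{2}{\left(2 - F\right) + \frac{1}{F + \left(-2 + 0\right)}} = \frac{2}{\left(2 - F\right) + \frac{1}{F - 2}} = \frac{2}{\left(2 - F\right) + \frac{1}{-2 + F}} = \frac{2}{2 + \frac{1}{-2 + F} - F}$)
$r{\left(B{\left(-2,-3 \right)} \right)} X{\left(-11 \right)} = \frac{2 \left(2 - -10\right)}{3 + \left(-10\right)^{2} - -40} \left(-11\right)^{2} = \frac{2 \left(2 + 10\right)}{3 + 100 + 40} \cdot 121 = 2 \cdot \frac{1}{143} \cdot 12 \cdot 121 = \frac{24}{143} \cdot 121 = \frac{264}{13}$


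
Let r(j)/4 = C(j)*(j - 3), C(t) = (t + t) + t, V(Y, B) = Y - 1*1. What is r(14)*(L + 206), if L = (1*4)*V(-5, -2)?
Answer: 336336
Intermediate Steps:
V(Y, B) = -1 + Y (V(Y, B) = Y - 1 = -1 + Y)
L = -24 (L = (1*4)*(-1 - 5) = 4*(-6) = -24)
C(t) = 3*t (C(t) = 2*t + t = 3*t)
r(j) = 12*j*(-3 + j) (r(j) = 4*((3*j)*(j - 3)) = 4*((3*j)*(-3 + j)) = 4*(3*j*(-3 + j)) = 12*j*(-3 + j))
r(14)*(L + 206) = (12*14*(-3 + 14))*(-24 + 206) = (12*14*11)*182 = 1848*182 = 336336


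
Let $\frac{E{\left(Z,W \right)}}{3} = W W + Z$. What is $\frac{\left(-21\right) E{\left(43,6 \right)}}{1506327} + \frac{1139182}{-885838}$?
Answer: $- \frac{286731570040}{222393616171} \approx -1.2893$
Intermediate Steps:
$E{\left(Z,W \right)} = 3 Z + 3 W^{2}$ ($E{\left(Z,W \right)} = 3 \left(W W + Z\right) = 3 \left(W^{2} + Z\right) = 3 \left(Z + W^{2}\right) = 3 Z + 3 W^{2}$)
$\frac{\left(-21\right) E{\left(43,6 \right)}}{1506327} + \frac{1139182}{-885838} = \frac{\left(-21\right) \left(3 \cdot 43 + 3 \cdot 6^{2}\right)}{1506327} + \frac{1139182}{-885838} = - 21 \left(129 + 3 \cdot 36\right) \frac{1}{1506327} + 1139182 \left(- \frac{1}{885838}\right) = - 21 \left(129 + 108\right) \frac{1}{1506327} - \frac{569591}{442919} = \left(-21\right) 237 \cdot \frac{1}{1506327} - \frac{569591}{442919} = \left(-4977\right) \frac{1}{1506327} - \frac{569591}{442919} = - \frac{1659}{502109} - \frac{569591}{442919} = - \frac{286731570040}{222393616171}$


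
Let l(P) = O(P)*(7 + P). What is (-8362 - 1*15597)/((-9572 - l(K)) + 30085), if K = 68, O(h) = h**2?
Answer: 97/1321 ≈ 0.073429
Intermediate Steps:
l(P) = P**2*(7 + P)
(-8362 - 1*15597)/((-9572 - l(K)) + 30085) = (-8362 - 1*15597)/((-9572 - 68**2*(7 + 68)) + 30085) = (-8362 - 15597)/((-9572 - 4624*75) + 30085) = -23959/((-9572 - 1*346800) + 30085) = -23959/((-9572 - 346800) + 30085) = -23959/(-356372 + 30085) = -23959/(-326287) = -23959*(-1/326287) = 97/1321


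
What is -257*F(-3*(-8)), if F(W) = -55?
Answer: 14135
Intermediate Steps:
-257*F(-3*(-8)) = -257*(-55) = 14135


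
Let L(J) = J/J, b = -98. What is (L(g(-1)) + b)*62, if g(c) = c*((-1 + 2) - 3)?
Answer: -6014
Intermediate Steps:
g(c) = -2*c (g(c) = c*(1 - 3) = c*(-2) = -2*c)
L(J) = 1
(L(g(-1)) + b)*62 = (1 - 98)*62 = -97*62 = -6014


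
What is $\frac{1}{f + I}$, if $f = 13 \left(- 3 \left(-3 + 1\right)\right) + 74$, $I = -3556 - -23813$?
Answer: $\frac{1}{20409} \approx 4.8998 \cdot 10^{-5}$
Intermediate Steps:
$I = 20257$ ($I = -3556 + 23813 = 20257$)
$f = 152$ ($f = 13 \left(\left(-3\right) \left(-2\right)\right) + 74 = 13 \cdot 6 + 74 = 78 + 74 = 152$)
$\frac{1}{f + I} = \frac{1}{152 + 20257} = \frac{1}{20409}$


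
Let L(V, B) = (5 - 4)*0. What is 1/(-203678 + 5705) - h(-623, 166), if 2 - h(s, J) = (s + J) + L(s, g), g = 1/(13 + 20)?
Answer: -90869608/197973 ≈ -459.00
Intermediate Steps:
g = 1/33 ≈ 0.030303
L(V, B) = 0 (L(V, B) = 1*0 = 0)
h(s, J) = 2 - J - s (h(s, J) = 2 - ((s + J) + 0) = 2 - ((J + s) + 0) = 2 - (J + s) = 2 + (-J - s) = 2 - J - s)
1/(-203678 + 5705) - h(-623, 166) = 1/(-203678 + 5705) - (2 - 1*166 - 1*(-623)) = 1/(-197973) - (2 - 166 + 623) = -1/197973 - 1*459 = -1/197973 - 459 = -90869608/197973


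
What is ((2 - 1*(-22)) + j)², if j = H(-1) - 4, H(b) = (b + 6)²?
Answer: 2025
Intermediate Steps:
H(b) = (6 + b)²
j = 21 (j = (6 - 1)² - 4 = 5² - 4 = 25 - 4 = 21)
((2 - 1*(-22)) + j)² = ((2 - 1*(-22)) + 21)² = ((2 + 22) + 21)² = (24 + 21)² = 45² = 2025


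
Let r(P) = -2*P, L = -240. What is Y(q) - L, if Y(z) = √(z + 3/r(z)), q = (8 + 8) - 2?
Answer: 240 + √2723/14 ≈ 243.73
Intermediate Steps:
q = 14 (q = 16 - 2 = 14)
Y(z) = √(z - 3/(2*z)) (Y(z) = √(z + 3/((-2*z))) = √(z + 3*(-1/(2*z))) = √(z - 3/(2*z)))
Y(q) - L = √(-6/14 + 4*14)/2 - 1*(-240) = √(-6*1/14 + 56)/2 + 240 = √(-3/7 + 56)/2 + 240 = √(389/7)/2 + 240 = (√2723/7)/2 + 240 = √2723/14 + 240 = 240 + √2723/14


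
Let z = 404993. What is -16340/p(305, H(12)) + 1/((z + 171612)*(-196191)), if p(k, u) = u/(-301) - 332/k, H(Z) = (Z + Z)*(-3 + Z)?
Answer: 42424416779493134422/4689358668089415 ≈ 9047.0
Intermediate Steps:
H(Z) = 2*Z*(-3 + Z) (H(Z) = (2*Z)*(-3 + Z) = 2*Z*(-3 + Z))
p(k, u) = -332/k - u/301 (p(k, u) = u*(-1/301) - 332/k = -u/301 - 332/k = -332/k - u/301)
-16340/p(305, H(12)) + 1/((z + 171612)*(-196191)) = -16340/(-332/305 - 2*12*(-3 + 12)/301) + 1/((404993 + 171612)*(-196191)) = -16340/(-332*1/305 - 2*12*9/301) - 1/196191/576605 = -16340/(-332/305 - 1/301*216) + (1/576605)*(-1/196191) = -16340/(-332/305 - 216/301) - 1/113124711555 = -16340/(-165812/91805) - 1/113124711555 = -16340*(-91805/165812) - 1/113124711555 = 375023425/41453 - 1/113124711555 = 42424416779493134422/4689358668089415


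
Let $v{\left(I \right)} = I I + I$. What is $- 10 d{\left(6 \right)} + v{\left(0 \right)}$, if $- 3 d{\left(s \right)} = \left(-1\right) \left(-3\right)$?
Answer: $10$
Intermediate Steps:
$v{\left(I \right)} = I + I^{2}$ ($v{\left(I \right)} = I^{2} + I = I + I^{2}$)
$d{\left(s \right)} = -1$ ($d{\left(s \right)} = - \frac{\left(-1\right) \left(-3\right)}{3} = \left(- \frac{1}{3}\right) 3 = -1$)
$- 10 d{\left(6 \right)} + v{\left(0 \right)} = \left(-10\right) \left(-1\right) + 0 \left(1 + 0\right) = 10 + 0 \cdot 1 = 10 + 0 = 10$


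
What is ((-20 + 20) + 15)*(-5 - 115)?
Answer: -1800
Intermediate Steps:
((-20 + 20) + 15)*(-5 - 115) = (0 + 15)*(-120) = 15*(-120) = -1800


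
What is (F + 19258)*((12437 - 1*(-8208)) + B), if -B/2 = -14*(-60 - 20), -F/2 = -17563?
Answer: 1000937520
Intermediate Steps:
F = 35126 (F = -2*(-17563) = 35126)
B = -2240 (B = -(-28)*(-60 - 20) = -(-28)*(-80) = -2*1120 = -2240)
(F + 19258)*((12437 - 1*(-8208)) + B) = (35126 + 19258)*((12437 - 1*(-8208)) - 2240) = 54384*((12437 + 8208) - 2240) = 54384*(20645 - 2240) = 54384*18405 = 1000937520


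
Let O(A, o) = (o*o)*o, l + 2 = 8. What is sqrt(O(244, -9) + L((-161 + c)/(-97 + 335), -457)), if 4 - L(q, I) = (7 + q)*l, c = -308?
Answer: 7*I*sqrt(4454)/17 ≈ 27.48*I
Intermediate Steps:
l = 6 (l = -2 + 8 = 6)
O(A, o) = o**3 (O(A, o) = o**2*o = o**3)
L(q, I) = -38 - 6*q (L(q, I) = 4 - (7 + q)*6 = 4 - (42 + 6*q) = 4 + (-42 - 6*q) = -38 - 6*q)
sqrt(O(244, -9) + L((-161 + c)/(-97 + 335), -457)) = sqrt((-9)**3 + (-38 - 6*(-161 - 308)/(-97 + 335))) = sqrt(-729 + (-38 - (-2814)/238)) = sqrt(-729 + (-38 - 6*(-67/34))) = sqrt(-729 + (-38 + 201/17)) = sqrt(-729 - 445/17) = sqrt(-12838/17) = 7*I*sqrt(4454)/17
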